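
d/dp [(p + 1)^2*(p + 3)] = (p + 1)*(3*p + 7)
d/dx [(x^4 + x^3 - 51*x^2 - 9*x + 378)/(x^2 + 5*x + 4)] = 2*(x^5 + 8*x^4 + 13*x^3 - 117*x^2 - 582*x - 963)/(x^4 + 10*x^3 + 33*x^2 + 40*x + 16)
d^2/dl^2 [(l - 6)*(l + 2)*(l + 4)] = 6*l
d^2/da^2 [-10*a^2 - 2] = -20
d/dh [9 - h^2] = -2*h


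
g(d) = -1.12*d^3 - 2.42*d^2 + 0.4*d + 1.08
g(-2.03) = -0.34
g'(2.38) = -30.15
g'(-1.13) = 1.58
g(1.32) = -5.18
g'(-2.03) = -3.62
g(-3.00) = 8.34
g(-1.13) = -0.85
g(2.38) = -26.77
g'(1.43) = -13.39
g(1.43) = -6.57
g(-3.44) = 16.66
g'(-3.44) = -22.71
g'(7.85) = -244.65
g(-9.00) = 617.94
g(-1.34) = -1.11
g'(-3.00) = -15.32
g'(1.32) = -11.84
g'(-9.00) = -228.20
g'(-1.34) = 0.85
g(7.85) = -686.69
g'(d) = -3.36*d^2 - 4.84*d + 0.4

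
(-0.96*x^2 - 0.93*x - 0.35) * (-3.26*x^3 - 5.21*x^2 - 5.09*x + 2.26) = 3.1296*x^5 + 8.0334*x^4 + 10.8727*x^3 + 4.3876*x^2 - 0.3203*x - 0.791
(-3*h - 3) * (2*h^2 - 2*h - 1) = -6*h^3 + 9*h + 3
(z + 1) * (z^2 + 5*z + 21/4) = z^3 + 6*z^2 + 41*z/4 + 21/4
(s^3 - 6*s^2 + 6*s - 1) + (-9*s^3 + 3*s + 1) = -8*s^3 - 6*s^2 + 9*s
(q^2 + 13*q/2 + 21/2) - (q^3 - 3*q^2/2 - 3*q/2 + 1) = -q^3 + 5*q^2/2 + 8*q + 19/2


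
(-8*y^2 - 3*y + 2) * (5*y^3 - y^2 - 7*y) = -40*y^5 - 7*y^4 + 69*y^3 + 19*y^2 - 14*y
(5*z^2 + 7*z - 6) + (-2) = 5*z^2 + 7*z - 8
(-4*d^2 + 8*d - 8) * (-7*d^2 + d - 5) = 28*d^4 - 60*d^3 + 84*d^2 - 48*d + 40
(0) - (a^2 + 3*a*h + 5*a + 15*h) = -a^2 - 3*a*h - 5*a - 15*h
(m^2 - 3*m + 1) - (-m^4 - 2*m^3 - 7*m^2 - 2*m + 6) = m^4 + 2*m^3 + 8*m^2 - m - 5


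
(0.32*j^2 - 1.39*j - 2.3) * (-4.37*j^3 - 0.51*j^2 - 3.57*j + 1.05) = -1.3984*j^5 + 5.9111*j^4 + 9.6175*j^3 + 6.4713*j^2 + 6.7515*j - 2.415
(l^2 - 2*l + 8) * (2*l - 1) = 2*l^3 - 5*l^2 + 18*l - 8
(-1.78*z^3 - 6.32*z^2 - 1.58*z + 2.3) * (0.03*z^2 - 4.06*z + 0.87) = -0.0534*z^5 + 7.0372*z^4 + 24.0632*z^3 + 0.985399999999999*z^2 - 10.7126*z + 2.001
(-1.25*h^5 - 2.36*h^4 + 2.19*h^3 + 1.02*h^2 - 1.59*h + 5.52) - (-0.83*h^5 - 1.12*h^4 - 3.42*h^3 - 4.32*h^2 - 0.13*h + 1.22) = -0.42*h^5 - 1.24*h^4 + 5.61*h^3 + 5.34*h^2 - 1.46*h + 4.3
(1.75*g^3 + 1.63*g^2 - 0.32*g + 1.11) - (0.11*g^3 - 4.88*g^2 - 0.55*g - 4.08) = 1.64*g^3 + 6.51*g^2 + 0.23*g + 5.19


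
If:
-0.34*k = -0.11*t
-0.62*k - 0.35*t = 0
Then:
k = 0.00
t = 0.00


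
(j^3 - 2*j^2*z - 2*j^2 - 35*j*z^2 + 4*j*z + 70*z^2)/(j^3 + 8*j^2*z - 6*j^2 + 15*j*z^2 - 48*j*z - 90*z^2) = (j^2 - 7*j*z - 2*j + 14*z)/(j^2 + 3*j*z - 6*j - 18*z)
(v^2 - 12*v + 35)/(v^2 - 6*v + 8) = (v^2 - 12*v + 35)/(v^2 - 6*v + 8)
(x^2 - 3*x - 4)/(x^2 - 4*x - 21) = (-x^2 + 3*x + 4)/(-x^2 + 4*x + 21)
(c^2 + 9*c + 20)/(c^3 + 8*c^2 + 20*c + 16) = (c + 5)/(c^2 + 4*c + 4)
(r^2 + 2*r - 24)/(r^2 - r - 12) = (r + 6)/(r + 3)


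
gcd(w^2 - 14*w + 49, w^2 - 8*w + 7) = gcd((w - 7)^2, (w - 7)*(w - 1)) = w - 7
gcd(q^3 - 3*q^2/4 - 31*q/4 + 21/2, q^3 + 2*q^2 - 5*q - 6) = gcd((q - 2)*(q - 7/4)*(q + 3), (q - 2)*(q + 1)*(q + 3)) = q^2 + q - 6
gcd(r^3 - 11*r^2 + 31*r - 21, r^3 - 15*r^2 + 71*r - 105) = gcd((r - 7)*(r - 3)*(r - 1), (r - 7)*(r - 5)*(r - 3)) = r^2 - 10*r + 21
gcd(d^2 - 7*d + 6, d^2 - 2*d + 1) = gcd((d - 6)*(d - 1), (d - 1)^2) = d - 1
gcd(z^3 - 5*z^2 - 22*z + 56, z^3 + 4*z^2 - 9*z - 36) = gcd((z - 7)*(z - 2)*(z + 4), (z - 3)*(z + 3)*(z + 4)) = z + 4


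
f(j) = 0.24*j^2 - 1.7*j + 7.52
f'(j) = 0.48*j - 1.7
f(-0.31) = 8.07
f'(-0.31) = -1.85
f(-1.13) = 9.75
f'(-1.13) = -2.24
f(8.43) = 10.24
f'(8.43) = 2.35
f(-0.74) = 8.91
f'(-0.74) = -2.06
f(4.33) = 4.66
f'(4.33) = 0.38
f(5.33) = 5.28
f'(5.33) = 0.86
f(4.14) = 4.60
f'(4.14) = 0.29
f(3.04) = 4.57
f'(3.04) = -0.24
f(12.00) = 21.68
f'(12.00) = 4.06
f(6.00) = 5.96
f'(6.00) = 1.18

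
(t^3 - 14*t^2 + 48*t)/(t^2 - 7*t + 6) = t*(t - 8)/(t - 1)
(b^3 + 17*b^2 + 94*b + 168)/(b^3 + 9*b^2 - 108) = (b^2 + 11*b + 28)/(b^2 + 3*b - 18)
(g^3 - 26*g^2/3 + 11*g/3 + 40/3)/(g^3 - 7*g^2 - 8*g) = (g - 5/3)/g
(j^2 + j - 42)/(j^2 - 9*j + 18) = (j + 7)/(j - 3)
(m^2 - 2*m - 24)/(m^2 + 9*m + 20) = (m - 6)/(m + 5)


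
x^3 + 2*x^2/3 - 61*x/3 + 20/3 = (x - 4)*(x - 1/3)*(x + 5)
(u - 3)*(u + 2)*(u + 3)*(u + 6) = u^4 + 8*u^3 + 3*u^2 - 72*u - 108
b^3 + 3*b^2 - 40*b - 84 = (b - 6)*(b + 2)*(b + 7)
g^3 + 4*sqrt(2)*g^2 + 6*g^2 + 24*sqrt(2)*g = g*(g + 6)*(g + 4*sqrt(2))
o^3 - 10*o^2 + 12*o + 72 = (o - 6)^2*(o + 2)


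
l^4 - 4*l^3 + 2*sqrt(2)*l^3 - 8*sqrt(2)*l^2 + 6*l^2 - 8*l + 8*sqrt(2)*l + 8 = (l - 2)^2*(l + sqrt(2))^2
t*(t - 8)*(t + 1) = t^3 - 7*t^2 - 8*t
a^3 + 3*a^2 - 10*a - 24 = (a - 3)*(a + 2)*(a + 4)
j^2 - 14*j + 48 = (j - 8)*(j - 6)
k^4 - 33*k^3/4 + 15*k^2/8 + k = k*(k - 8)*(k - 1/2)*(k + 1/4)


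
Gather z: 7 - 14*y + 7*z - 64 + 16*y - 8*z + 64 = 2*y - z + 7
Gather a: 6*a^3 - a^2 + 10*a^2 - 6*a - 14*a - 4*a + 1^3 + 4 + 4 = 6*a^3 + 9*a^2 - 24*a + 9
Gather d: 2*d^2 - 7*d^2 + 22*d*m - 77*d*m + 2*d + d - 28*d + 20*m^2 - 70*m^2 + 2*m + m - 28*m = -5*d^2 + d*(-55*m - 25) - 50*m^2 - 25*m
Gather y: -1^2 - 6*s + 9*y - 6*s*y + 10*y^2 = -6*s + 10*y^2 + y*(9 - 6*s) - 1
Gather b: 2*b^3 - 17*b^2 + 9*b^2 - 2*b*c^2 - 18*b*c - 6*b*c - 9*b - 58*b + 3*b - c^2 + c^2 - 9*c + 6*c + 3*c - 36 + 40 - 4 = 2*b^3 - 8*b^2 + b*(-2*c^2 - 24*c - 64)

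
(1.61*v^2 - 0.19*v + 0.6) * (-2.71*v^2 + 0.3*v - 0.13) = -4.3631*v^4 + 0.9979*v^3 - 1.8923*v^2 + 0.2047*v - 0.078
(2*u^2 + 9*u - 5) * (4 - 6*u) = -12*u^3 - 46*u^2 + 66*u - 20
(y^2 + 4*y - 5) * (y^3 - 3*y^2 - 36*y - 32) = y^5 + y^4 - 53*y^3 - 161*y^2 + 52*y + 160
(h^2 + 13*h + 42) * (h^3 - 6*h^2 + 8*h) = h^5 + 7*h^4 - 28*h^3 - 148*h^2 + 336*h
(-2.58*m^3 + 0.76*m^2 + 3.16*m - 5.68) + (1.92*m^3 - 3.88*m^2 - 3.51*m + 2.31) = -0.66*m^3 - 3.12*m^2 - 0.35*m - 3.37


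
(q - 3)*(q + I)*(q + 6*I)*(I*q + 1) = I*q^4 - 6*q^3 - 3*I*q^3 + 18*q^2 + I*q^2 - 6*q - 3*I*q + 18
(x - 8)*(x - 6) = x^2 - 14*x + 48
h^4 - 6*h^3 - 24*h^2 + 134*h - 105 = (h - 7)*(h - 3)*(h - 1)*(h + 5)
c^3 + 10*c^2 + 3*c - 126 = (c - 3)*(c + 6)*(c + 7)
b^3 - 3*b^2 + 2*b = b*(b - 2)*(b - 1)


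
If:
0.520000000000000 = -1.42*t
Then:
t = -0.37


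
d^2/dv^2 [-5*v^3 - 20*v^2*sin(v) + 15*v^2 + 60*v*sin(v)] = 20*v^2*sin(v) - 60*v*sin(v) - 80*v*cos(v) - 30*v - 40*sin(v) + 120*cos(v) + 30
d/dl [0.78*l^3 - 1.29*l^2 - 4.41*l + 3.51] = 2.34*l^2 - 2.58*l - 4.41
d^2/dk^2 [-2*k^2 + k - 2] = -4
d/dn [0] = 0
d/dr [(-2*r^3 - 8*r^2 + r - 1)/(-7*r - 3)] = 2*(14*r^3 + 37*r^2 + 24*r - 5)/(49*r^2 + 42*r + 9)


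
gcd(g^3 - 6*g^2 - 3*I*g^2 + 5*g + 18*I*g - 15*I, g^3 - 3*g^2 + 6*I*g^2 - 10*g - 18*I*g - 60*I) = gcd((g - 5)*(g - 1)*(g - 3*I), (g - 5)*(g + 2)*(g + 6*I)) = g - 5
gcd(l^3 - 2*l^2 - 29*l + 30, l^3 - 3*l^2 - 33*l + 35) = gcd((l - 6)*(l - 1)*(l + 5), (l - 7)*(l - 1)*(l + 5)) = l^2 + 4*l - 5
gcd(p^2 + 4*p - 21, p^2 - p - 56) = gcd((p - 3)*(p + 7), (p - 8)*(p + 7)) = p + 7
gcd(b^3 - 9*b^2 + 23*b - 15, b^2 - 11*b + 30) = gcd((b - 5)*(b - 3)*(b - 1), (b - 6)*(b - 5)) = b - 5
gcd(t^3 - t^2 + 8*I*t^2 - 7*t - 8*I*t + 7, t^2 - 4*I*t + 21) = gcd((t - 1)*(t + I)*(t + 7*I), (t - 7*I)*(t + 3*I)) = 1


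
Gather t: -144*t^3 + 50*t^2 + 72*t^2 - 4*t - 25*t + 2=-144*t^3 + 122*t^2 - 29*t + 2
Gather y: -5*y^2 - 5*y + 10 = -5*y^2 - 5*y + 10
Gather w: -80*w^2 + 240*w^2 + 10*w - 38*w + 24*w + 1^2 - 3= 160*w^2 - 4*w - 2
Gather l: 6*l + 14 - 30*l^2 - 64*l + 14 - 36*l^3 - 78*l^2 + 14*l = -36*l^3 - 108*l^2 - 44*l + 28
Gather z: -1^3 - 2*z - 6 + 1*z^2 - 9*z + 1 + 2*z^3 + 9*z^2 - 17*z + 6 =2*z^3 + 10*z^2 - 28*z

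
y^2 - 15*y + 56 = (y - 8)*(y - 7)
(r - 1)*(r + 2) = r^2 + r - 2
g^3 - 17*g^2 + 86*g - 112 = (g - 8)*(g - 7)*(g - 2)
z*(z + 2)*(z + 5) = z^3 + 7*z^2 + 10*z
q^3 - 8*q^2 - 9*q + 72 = (q - 8)*(q - 3)*(q + 3)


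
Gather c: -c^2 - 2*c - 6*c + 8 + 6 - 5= -c^2 - 8*c + 9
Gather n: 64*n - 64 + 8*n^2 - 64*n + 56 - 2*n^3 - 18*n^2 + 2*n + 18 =-2*n^3 - 10*n^2 + 2*n + 10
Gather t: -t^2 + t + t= -t^2 + 2*t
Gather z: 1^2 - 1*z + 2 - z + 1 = 4 - 2*z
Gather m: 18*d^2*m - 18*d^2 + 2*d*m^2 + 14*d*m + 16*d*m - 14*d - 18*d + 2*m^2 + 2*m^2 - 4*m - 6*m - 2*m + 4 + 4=-18*d^2 - 32*d + m^2*(2*d + 4) + m*(18*d^2 + 30*d - 12) + 8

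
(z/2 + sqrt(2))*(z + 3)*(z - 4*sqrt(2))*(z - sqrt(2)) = z^4/2 - 3*sqrt(2)*z^3/2 + 3*z^3/2 - 9*sqrt(2)*z^2/2 - 6*z^2 - 18*z + 8*sqrt(2)*z + 24*sqrt(2)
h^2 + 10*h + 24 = (h + 4)*(h + 6)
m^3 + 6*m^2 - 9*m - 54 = (m - 3)*(m + 3)*(m + 6)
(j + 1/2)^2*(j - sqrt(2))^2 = j^4 - 2*sqrt(2)*j^3 + j^3 - 2*sqrt(2)*j^2 + 9*j^2/4 - sqrt(2)*j/2 + 2*j + 1/2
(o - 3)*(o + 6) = o^2 + 3*o - 18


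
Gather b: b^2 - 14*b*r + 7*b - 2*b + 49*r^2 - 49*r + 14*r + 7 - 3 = b^2 + b*(5 - 14*r) + 49*r^2 - 35*r + 4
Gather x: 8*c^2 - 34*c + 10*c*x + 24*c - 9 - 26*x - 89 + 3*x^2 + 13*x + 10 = 8*c^2 - 10*c + 3*x^2 + x*(10*c - 13) - 88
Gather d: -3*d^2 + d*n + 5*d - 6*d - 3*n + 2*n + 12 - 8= -3*d^2 + d*(n - 1) - n + 4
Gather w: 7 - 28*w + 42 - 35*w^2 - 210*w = -35*w^2 - 238*w + 49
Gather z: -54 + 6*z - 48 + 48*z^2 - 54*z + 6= 48*z^2 - 48*z - 96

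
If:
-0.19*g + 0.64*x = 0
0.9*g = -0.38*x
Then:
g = 0.00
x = 0.00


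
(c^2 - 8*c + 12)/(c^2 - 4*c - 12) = (c - 2)/(c + 2)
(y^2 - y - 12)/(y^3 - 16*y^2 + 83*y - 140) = (y + 3)/(y^2 - 12*y + 35)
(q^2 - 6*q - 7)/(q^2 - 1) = (q - 7)/(q - 1)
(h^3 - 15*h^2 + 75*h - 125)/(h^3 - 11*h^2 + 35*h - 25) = (h - 5)/(h - 1)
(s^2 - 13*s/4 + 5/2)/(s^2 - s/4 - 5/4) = (s - 2)/(s + 1)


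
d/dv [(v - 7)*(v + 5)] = 2*v - 2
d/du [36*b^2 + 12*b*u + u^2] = 12*b + 2*u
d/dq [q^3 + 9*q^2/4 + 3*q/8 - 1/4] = 3*q^2 + 9*q/2 + 3/8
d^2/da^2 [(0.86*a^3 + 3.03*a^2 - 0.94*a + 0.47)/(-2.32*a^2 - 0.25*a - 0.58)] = (7.105427357601e-15*a^5 + 15.840644*a^3 + 8.53644*a^2 - 10.960608*a - 1.10507)/(12.487168*a^6 + 4.0368*a^5 + 9.800376*a^4 + 2.034025*a^3 + 2.450094*a^2 + 0.2523*a + 0.195112)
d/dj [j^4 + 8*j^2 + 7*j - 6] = 4*j^3 + 16*j + 7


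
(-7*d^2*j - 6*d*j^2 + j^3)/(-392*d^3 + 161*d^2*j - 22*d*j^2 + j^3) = j*(d + j)/(56*d^2 - 15*d*j + j^2)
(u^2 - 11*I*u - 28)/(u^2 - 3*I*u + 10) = (u^2 - 11*I*u - 28)/(u^2 - 3*I*u + 10)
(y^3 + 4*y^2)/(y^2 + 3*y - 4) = y^2/(y - 1)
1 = 1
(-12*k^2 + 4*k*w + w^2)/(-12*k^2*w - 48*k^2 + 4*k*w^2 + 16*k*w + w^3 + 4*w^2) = 1/(w + 4)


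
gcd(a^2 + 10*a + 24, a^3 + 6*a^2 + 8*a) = a + 4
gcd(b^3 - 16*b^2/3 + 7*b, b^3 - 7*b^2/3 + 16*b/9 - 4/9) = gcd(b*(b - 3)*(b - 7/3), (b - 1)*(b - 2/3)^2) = 1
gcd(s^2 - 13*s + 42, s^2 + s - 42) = s - 6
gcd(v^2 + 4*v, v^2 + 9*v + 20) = v + 4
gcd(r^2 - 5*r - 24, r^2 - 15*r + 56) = r - 8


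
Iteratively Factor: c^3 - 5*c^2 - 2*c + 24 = (c - 3)*(c^2 - 2*c - 8) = (c - 4)*(c - 3)*(c + 2)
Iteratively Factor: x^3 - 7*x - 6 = (x + 1)*(x^2 - x - 6) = (x + 1)*(x + 2)*(x - 3)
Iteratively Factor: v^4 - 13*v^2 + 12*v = (v - 1)*(v^3 + v^2 - 12*v) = (v - 1)*(v + 4)*(v^2 - 3*v) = v*(v - 1)*(v + 4)*(v - 3)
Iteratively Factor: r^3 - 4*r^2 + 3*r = (r)*(r^2 - 4*r + 3) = r*(r - 1)*(r - 3)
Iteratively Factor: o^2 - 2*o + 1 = (o - 1)*(o - 1)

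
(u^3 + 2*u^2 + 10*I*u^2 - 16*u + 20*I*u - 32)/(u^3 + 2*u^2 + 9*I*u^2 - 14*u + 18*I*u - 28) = (u + 8*I)/(u + 7*I)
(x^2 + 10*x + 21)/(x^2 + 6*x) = (x^2 + 10*x + 21)/(x*(x + 6))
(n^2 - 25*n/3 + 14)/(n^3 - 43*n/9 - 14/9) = 3*(n - 6)/(3*n^2 + 7*n + 2)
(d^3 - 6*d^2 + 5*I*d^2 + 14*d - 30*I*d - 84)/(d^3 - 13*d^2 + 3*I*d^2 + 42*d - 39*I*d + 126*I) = (d^2 + 5*I*d + 14)/(d^2 + d*(-7 + 3*I) - 21*I)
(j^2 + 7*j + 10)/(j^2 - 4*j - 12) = (j + 5)/(j - 6)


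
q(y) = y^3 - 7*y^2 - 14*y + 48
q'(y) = 3*y^2 - 14*y - 14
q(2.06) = -1.80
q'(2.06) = -30.11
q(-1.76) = 45.51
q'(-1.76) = 19.93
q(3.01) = -30.29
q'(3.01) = -28.96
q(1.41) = 17.15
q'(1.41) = -27.78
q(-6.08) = -350.40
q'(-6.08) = 182.02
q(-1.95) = 41.27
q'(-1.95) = 24.71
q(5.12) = -72.96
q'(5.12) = -7.04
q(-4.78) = -154.23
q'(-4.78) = 121.47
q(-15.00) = -4692.00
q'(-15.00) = 871.00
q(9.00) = 84.00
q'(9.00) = 103.00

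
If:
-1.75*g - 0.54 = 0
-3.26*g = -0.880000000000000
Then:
No Solution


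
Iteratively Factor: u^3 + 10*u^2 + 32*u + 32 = (u + 2)*(u^2 + 8*u + 16) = (u + 2)*(u + 4)*(u + 4)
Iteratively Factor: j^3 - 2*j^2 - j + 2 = (j - 2)*(j^2 - 1) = (j - 2)*(j - 1)*(j + 1)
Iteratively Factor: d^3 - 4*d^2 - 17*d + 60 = (d - 3)*(d^2 - d - 20) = (d - 5)*(d - 3)*(d + 4)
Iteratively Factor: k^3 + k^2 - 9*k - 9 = (k + 1)*(k^2 - 9) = (k + 1)*(k + 3)*(k - 3)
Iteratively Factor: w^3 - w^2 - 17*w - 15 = (w + 3)*(w^2 - 4*w - 5) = (w - 5)*(w + 3)*(w + 1)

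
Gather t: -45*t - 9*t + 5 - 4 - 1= -54*t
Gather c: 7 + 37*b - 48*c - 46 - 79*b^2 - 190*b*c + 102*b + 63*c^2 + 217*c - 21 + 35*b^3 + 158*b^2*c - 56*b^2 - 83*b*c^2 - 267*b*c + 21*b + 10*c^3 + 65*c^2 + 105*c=35*b^3 - 135*b^2 + 160*b + 10*c^3 + c^2*(128 - 83*b) + c*(158*b^2 - 457*b + 274) - 60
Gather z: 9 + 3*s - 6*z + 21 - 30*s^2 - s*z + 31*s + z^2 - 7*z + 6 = -30*s^2 + 34*s + z^2 + z*(-s - 13) + 36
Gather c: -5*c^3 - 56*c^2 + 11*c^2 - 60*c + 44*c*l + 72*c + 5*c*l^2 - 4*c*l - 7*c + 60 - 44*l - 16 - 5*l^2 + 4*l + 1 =-5*c^3 - 45*c^2 + c*(5*l^2 + 40*l + 5) - 5*l^2 - 40*l + 45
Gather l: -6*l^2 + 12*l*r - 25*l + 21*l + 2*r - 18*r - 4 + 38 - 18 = -6*l^2 + l*(12*r - 4) - 16*r + 16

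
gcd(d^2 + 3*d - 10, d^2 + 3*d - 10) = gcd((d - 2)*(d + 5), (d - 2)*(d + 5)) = d^2 + 3*d - 10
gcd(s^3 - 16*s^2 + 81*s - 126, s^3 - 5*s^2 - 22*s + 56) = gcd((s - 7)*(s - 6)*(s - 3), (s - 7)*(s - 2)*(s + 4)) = s - 7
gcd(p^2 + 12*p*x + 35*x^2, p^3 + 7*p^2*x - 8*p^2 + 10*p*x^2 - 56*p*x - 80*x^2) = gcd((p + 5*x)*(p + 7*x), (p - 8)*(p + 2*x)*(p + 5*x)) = p + 5*x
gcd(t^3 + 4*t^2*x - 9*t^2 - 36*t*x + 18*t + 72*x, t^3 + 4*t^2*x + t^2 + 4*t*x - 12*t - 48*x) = t^2 + 4*t*x - 3*t - 12*x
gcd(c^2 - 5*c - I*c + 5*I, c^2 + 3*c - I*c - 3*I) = c - I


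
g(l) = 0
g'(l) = 0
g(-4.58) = 0.00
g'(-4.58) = 0.00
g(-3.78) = 0.00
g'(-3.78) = 0.00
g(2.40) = 0.00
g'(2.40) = 0.00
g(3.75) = 0.00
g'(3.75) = 0.00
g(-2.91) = 0.00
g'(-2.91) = 0.00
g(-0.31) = 0.00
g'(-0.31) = 0.00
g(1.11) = 0.00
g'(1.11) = 0.00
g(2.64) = 0.00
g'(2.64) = 0.00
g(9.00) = 0.00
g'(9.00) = 0.00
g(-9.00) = 0.00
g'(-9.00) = 0.00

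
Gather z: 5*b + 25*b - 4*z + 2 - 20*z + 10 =30*b - 24*z + 12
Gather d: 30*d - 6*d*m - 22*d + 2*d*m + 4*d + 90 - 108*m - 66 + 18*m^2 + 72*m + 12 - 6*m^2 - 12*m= d*(12 - 4*m) + 12*m^2 - 48*m + 36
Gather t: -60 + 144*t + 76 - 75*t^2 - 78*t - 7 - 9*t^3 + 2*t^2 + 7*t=-9*t^3 - 73*t^2 + 73*t + 9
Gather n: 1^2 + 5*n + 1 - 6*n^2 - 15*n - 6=-6*n^2 - 10*n - 4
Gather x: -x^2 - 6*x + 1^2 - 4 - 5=-x^2 - 6*x - 8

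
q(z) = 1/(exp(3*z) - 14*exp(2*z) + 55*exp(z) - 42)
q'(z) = (-3*exp(3*z) + 28*exp(2*z) - 55*exp(z))/(exp(3*z) - 14*exp(2*z) + 55*exp(z) - 42)^2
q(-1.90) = -0.03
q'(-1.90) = -0.01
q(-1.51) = -0.03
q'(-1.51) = -0.01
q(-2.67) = -0.03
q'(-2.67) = -0.00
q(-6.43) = -0.02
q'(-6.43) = -0.00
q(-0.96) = -0.04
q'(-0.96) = -0.03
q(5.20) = 0.00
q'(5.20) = -0.00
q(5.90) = 0.00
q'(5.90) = -0.00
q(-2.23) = -0.03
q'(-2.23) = -0.00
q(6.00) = 0.00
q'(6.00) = 0.00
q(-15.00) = -0.02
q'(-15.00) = 0.00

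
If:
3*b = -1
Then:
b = -1/3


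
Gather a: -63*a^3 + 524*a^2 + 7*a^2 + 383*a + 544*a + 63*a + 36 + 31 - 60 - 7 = -63*a^3 + 531*a^2 + 990*a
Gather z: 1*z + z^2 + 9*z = z^2 + 10*z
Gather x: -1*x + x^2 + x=x^2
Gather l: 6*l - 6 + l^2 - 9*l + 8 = l^2 - 3*l + 2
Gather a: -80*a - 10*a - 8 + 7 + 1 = -90*a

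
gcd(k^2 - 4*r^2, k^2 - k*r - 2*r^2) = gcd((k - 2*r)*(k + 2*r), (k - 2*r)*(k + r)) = -k + 2*r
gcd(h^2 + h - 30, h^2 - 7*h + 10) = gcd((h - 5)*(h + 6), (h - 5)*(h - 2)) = h - 5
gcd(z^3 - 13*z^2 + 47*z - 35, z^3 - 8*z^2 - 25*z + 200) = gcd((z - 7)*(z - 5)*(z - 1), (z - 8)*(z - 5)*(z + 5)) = z - 5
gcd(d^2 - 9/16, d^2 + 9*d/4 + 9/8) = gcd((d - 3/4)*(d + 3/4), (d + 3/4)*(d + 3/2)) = d + 3/4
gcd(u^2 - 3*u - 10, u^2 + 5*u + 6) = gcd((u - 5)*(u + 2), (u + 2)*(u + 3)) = u + 2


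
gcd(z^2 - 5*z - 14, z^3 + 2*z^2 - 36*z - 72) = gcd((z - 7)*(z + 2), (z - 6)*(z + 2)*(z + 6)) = z + 2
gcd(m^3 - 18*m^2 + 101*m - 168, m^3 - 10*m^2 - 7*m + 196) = m - 7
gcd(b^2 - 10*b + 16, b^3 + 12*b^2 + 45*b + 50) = 1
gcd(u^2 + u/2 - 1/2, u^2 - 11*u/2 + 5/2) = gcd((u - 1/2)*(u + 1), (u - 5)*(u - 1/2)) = u - 1/2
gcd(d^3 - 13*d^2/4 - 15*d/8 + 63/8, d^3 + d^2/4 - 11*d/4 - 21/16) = d^2 - d/4 - 21/8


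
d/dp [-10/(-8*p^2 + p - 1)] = 10*(1 - 16*p)/(8*p^2 - p + 1)^2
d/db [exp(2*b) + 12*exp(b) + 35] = 2*(exp(b) + 6)*exp(b)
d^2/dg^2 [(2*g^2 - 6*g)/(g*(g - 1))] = -8/(g^3 - 3*g^2 + 3*g - 1)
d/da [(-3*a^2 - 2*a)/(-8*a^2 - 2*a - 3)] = 2*(-5*a^2 + 9*a + 3)/(64*a^4 + 32*a^3 + 52*a^2 + 12*a + 9)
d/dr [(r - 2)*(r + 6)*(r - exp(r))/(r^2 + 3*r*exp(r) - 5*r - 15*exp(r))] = (-(r - 2)*(r + 6)*(r - exp(r))*(3*r*exp(r) + 2*r - 12*exp(r) - 5) + ((1 - exp(r))*(r - 2)*(r + 6) + (r - 2)*(r - exp(r)) + (r + 6)*(r - exp(r)))*(r^2 + 3*r*exp(r) - 5*r - 15*exp(r)))/(r^2 + 3*r*exp(r) - 5*r - 15*exp(r))^2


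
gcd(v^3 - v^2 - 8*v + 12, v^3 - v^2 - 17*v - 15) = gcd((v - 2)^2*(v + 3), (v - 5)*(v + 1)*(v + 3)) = v + 3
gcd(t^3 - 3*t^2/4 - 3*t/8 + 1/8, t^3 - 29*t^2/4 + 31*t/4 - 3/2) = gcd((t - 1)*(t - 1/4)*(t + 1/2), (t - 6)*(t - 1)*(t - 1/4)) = t^2 - 5*t/4 + 1/4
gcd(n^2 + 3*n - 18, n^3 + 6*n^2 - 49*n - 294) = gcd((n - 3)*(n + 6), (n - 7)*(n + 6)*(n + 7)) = n + 6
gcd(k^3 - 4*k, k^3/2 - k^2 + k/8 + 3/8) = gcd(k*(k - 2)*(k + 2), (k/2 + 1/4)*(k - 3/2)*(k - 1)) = 1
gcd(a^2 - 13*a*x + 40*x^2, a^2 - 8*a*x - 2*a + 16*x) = -a + 8*x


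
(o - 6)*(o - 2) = o^2 - 8*o + 12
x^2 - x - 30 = (x - 6)*(x + 5)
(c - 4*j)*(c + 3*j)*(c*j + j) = c^3*j - c^2*j^2 + c^2*j - 12*c*j^3 - c*j^2 - 12*j^3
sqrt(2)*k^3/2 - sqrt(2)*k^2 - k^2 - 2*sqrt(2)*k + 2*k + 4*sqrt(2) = (k - 2)*(k - 2*sqrt(2))*(sqrt(2)*k/2 + 1)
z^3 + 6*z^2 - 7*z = z*(z - 1)*(z + 7)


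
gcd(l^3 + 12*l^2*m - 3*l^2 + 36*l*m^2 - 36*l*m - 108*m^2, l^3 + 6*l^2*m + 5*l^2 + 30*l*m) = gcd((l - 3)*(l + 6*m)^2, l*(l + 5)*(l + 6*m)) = l + 6*m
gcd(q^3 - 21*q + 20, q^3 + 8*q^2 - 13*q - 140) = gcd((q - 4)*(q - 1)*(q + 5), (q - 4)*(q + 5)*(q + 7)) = q^2 + q - 20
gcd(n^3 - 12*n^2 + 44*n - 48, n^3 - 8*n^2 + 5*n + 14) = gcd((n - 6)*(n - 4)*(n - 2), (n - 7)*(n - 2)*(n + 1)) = n - 2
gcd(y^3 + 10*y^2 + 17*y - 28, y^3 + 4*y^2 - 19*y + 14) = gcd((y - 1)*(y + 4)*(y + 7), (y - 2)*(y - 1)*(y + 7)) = y^2 + 6*y - 7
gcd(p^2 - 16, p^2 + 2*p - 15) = 1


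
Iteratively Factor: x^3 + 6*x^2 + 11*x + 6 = (x + 2)*(x^2 + 4*x + 3) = (x + 1)*(x + 2)*(x + 3)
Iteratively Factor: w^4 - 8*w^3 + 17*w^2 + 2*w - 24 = (w - 4)*(w^3 - 4*w^2 + w + 6) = (w - 4)*(w - 2)*(w^2 - 2*w - 3) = (w - 4)*(w - 2)*(w + 1)*(w - 3)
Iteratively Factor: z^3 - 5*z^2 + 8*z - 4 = (z - 2)*(z^2 - 3*z + 2) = (z - 2)*(z - 1)*(z - 2)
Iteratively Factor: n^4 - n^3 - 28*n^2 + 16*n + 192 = (n - 4)*(n^3 + 3*n^2 - 16*n - 48) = (n - 4)*(n + 4)*(n^2 - n - 12) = (n - 4)^2*(n + 4)*(n + 3)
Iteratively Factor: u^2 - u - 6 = (u - 3)*(u + 2)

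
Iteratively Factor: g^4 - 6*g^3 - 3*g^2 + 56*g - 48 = (g - 1)*(g^3 - 5*g^2 - 8*g + 48) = (g - 4)*(g - 1)*(g^2 - g - 12) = (g - 4)*(g - 1)*(g + 3)*(g - 4)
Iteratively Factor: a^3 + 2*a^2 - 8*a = (a - 2)*(a^2 + 4*a) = (a - 2)*(a + 4)*(a)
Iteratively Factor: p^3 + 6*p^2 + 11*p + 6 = (p + 2)*(p^2 + 4*p + 3) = (p + 1)*(p + 2)*(p + 3)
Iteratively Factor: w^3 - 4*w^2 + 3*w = (w)*(w^2 - 4*w + 3) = w*(w - 3)*(w - 1)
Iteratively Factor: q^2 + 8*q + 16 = (q + 4)*(q + 4)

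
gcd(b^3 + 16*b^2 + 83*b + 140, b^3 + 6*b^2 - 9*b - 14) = b + 7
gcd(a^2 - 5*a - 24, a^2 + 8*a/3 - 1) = a + 3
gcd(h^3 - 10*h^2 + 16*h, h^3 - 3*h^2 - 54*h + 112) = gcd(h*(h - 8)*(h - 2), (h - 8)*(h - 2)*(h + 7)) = h^2 - 10*h + 16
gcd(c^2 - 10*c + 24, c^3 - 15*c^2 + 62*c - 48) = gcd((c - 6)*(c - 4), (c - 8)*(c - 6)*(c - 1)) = c - 6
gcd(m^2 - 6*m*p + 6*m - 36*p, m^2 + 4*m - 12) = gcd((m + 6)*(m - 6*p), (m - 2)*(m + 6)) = m + 6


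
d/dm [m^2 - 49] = 2*m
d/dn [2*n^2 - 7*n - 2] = 4*n - 7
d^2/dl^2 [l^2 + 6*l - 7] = 2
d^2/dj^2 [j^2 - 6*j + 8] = 2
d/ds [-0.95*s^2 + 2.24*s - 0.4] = 2.24 - 1.9*s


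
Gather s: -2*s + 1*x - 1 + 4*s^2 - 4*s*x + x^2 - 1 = 4*s^2 + s*(-4*x - 2) + x^2 + x - 2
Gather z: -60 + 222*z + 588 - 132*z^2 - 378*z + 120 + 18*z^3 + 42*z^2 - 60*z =18*z^3 - 90*z^2 - 216*z + 648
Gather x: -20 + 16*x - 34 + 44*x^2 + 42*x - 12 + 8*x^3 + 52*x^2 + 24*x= 8*x^3 + 96*x^2 + 82*x - 66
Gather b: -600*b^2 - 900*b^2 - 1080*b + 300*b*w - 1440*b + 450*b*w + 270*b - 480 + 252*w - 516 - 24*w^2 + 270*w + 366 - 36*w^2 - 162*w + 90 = -1500*b^2 + b*(750*w - 2250) - 60*w^2 + 360*w - 540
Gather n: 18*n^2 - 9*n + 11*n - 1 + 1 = 18*n^2 + 2*n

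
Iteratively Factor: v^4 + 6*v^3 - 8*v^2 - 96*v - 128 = (v + 2)*(v^3 + 4*v^2 - 16*v - 64) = (v + 2)*(v + 4)*(v^2 - 16) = (v + 2)*(v + 4)^2*(v - 4)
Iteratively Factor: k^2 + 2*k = (k)*(k + 2)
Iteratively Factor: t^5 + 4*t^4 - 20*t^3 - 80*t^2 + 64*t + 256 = (t - 2)*(t^4 + 6*t^3 - 8*t^2 - 96*t - 128) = (t - 2)*(t + 4)*(t^3 + 2*t^2 - 16*t - 32) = (t - 2)*(t + 4)^2*(t^2 - 2*t - 8) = (t - 4)*(t - 2)*(t + 4)^2*(t + 2)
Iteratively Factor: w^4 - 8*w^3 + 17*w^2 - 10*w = (w - 1)*(w^3 - 7*w^2 + 10*w) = (w - 5)*(w - 1)*(w^2 - 2*w) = (w - 5)*(w - 2)*(w - 1)*(w)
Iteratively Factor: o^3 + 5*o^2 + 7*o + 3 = (o + 1)*(o^2 + 4*o + 3) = (o + 1)*(o + 3)*(o + 1)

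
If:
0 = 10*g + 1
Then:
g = -1/10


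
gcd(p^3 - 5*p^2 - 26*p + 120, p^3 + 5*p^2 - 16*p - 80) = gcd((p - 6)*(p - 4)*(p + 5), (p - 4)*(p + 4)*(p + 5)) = p^2 + p - 20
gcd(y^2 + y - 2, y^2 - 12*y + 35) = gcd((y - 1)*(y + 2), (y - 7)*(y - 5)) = 1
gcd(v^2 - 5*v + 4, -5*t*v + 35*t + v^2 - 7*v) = 1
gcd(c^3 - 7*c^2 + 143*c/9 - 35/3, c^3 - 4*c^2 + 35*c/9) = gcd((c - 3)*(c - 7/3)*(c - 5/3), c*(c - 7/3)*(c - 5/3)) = c^2 - 4*c + 35/9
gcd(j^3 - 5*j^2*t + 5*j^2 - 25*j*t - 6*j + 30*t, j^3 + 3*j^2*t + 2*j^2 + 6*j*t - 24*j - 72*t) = j + 6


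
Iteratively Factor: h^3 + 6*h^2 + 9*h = (h + 3)*(h^2 + 3*h) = (h + 3)^2*(h)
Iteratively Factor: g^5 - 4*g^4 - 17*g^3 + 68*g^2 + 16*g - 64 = (g + 4)*(g^4 - 8*g^3 + 15*g^2 + 8*g - 16) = (g + 1)*(g + 4)*(g^3 - 9*g^2 + 24*g - 16) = (g - 4)*(g + 1)*(g + 4)*(g^2 - 5*g + 4) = (g - 4)*(g - 1)*(g + 1)*(g + 4)*(g - 4)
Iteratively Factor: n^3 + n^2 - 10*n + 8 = (n - 2)*(n^2 + 3*n - 4) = (n - 2)*(n - 1)*(n + 4)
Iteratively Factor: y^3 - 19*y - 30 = (y - 5)*(y^2 + 5*y + 6) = (y - 5)*(y + 3)*(y + 2)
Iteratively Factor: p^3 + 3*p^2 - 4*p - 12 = (p + 2)*(p^2 + p - 6) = (p - 2)*(p + 2)*(p + 3)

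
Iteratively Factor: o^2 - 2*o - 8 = (o - 4)*(o + 2)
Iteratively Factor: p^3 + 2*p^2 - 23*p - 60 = (p - 5)*(p^2 + 7*p + 12) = (p - 5)*(p + 3)*(p + 4)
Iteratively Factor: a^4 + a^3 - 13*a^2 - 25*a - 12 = (a + 3)*(a^3 - 2*a^2 - 7*a - 4) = (a - 4)*(a + 3)*(a^2 + 2*a + 1) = (a - 4)*(a + 1)*(a + 3)*(a + 1)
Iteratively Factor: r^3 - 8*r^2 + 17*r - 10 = (r - 5)*(r^2 - 3*r + 2) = (r - 5)*(r - 1)*(r - 2)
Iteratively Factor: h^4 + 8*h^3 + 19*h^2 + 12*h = (h + 4)*(h^3 + 4*h^2 + 3*h) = (h + 3)*(h + 4)*(h^2 + h) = (h + 1)*(h + 3)*(h + 4)*(h)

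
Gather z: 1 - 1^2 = 0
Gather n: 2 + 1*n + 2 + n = 2*n + 4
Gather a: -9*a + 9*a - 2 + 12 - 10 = 0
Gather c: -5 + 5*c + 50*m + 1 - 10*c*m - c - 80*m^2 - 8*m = c*(4 - 10*m) - 80*m^2 + 42*m - 4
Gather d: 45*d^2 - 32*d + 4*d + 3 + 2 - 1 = 45*d^2 - 28*d + 4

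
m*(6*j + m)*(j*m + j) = 6*j^2*m^2 + 6*j^2*m + j*m^3 + j*m^2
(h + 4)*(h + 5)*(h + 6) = h^3 + 15*h^2 + 74*h + 120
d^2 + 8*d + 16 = (d + 4)^2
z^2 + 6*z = z*(z + 6)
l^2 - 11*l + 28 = (l - 7)*(l - 4)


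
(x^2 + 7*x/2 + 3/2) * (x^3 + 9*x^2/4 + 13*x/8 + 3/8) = x^5 + 23*x^4/4 + 11*x^3 + 151*x^2/16 + 15*x/4 + 9/16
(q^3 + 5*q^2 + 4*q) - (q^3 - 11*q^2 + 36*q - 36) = 16*q^2 - 32*q + 36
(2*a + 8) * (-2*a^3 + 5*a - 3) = -4*a^4 - 16*a^3 + 10*a^2 + 34*a - 24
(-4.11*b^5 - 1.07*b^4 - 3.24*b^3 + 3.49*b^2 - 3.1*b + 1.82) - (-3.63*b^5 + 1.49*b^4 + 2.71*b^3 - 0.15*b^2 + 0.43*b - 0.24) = -0.48*b^5 - 2.56*b^4 - 5.95*b^3 + 3.64*b^2 - 3.53*b + 2.06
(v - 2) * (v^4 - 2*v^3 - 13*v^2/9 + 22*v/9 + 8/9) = v^5 - 4*v^4 + 23*v^3/9 + 16*v^2/3 - 4*v - 16/9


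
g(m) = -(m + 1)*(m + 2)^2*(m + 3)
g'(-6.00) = 248.00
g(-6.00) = -240.00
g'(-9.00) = 1358.00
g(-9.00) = -2352.00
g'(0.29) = -43.46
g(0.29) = -22.26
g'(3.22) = -558.51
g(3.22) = -715.23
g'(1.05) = -107.39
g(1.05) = -77.23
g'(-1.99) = 0.02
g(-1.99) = 0.00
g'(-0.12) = -22.82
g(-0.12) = -8.96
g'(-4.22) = 39.32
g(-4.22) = -19.36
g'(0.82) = -84.06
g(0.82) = -55.29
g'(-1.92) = 0.16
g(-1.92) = 0.01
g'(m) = -(m + 1)*(m + 2)^2 - (m + 1)*(m + 3)*(2*m + 4) - (m + 2)^2*(m + 3) = -4*m^3 - 24*m^2 - 46*m - 28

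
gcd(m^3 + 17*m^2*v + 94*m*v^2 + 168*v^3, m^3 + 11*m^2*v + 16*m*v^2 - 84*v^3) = m^2 + 13*m*v + 42*v^2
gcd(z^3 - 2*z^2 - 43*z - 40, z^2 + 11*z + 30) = z + 5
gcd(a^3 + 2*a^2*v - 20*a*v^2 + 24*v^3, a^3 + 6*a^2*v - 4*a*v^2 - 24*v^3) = -a^2 - 4*a*v + 12*v^2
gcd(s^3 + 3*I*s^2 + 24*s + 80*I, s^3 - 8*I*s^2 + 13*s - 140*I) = s^2 - I*s + 20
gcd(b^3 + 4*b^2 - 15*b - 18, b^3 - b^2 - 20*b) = 1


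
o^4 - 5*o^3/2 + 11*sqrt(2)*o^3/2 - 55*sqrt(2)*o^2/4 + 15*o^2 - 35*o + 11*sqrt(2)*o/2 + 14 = (o - 2)*(o - 1/2)*(o + 2*sqrt(2))*(o + 7*sqrt(2)/2)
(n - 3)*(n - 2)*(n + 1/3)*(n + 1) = n^4 - 11*n^3/3 - n^2/3 + 19*n/3 + 2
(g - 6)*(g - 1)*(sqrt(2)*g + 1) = sqrt(2)*g^3 - 7*sqrt(2)*g^2 + g^2 - 7*g + 6*sqrt(2)*g + 6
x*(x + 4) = x^2 + 4*x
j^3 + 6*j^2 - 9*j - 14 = (j - 2)*(j + 1)*(j + 7)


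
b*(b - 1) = b^2 - b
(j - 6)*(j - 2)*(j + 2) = j^3 - 6*j^2 - 4*j + 24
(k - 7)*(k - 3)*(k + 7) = k^3 - 3*k^2 - 49*k + 147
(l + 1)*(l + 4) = l^2 + 5*l + 4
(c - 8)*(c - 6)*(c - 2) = c^3 - 16*c^2 + 76*c - 96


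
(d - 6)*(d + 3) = d^2 - 3*d - 18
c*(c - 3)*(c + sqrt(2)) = c^3 - 3*c^2 + sqrt(2)*c^2 - 3*sqrt(2)*c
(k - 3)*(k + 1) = k^2 - 2*k - 3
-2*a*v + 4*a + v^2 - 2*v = (-2*a + v)*(v - 2)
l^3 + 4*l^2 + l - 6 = (l - 1)*(l + 2)*(l + 3)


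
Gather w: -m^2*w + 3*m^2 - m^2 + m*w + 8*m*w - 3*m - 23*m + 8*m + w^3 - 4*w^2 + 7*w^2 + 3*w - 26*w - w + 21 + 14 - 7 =2*m^2 - 18*m + w^3 + 3*w^2 + w*(-m^2 + 9*m - 24) + 28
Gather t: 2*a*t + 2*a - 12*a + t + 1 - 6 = -10*a + t*(2*a + 1) - 5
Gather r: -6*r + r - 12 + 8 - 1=-5*r - 5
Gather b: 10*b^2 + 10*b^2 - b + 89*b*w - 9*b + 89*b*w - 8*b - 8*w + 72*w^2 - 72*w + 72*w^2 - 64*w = 20*b^2 + b*(178*w - 18) + 144*w^2 - 144*w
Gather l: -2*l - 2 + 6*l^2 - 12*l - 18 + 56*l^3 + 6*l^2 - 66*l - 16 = 56*l^3 + 12*l^2 - 80*l - 36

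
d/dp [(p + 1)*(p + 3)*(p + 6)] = 3*p^2 + 20*p + 27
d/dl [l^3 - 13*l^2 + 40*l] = 3*l^2 - 26*l + 40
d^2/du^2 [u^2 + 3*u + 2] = 2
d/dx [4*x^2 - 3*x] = 8*x - 3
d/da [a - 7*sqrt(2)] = 1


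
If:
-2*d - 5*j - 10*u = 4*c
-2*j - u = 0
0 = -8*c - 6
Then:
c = -3/4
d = 3/2 - 15*u/4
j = -u/2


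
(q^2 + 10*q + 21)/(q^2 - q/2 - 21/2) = 2*(q + 7)/(2*q - 7)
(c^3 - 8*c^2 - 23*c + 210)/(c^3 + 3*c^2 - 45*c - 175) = (c - 6)/(c + 5)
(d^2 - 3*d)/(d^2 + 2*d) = (d - 3)/(d + 2)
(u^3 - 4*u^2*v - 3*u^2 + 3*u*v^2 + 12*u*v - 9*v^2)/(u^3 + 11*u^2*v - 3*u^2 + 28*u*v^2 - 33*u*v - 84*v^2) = (u^2 - 4*u*v + 3*v^2)/(u^2 + 11*u*v + 28*v^2)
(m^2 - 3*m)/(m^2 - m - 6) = m/(m + 2)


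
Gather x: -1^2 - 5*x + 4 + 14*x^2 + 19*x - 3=14*x^2 + 14*x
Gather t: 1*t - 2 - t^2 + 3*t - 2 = -t^2 + 4*t - 4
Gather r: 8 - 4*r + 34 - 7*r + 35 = 77 - 11*r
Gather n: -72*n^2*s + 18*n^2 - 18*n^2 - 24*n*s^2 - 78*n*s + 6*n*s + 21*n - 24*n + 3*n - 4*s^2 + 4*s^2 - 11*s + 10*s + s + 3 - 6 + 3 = -72*n^2*s + n*(-24*s^2 - 72*s)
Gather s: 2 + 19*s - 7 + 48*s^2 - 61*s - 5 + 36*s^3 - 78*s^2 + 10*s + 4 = 36*s^3 - 30*s^2 - 32*s - 6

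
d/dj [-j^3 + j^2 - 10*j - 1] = -3*j^2 + 2*j - 10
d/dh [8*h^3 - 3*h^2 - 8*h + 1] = 24*h^2 - 6*h - 8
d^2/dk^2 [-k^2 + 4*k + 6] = -2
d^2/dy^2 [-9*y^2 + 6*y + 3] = -18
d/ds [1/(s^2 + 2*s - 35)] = 2*(-s - 1)/(s^2 + 2*s - 35)^2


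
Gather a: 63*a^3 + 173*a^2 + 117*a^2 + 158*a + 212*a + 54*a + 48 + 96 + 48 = 63*a^3 + 290*a^2 + 424*a + 192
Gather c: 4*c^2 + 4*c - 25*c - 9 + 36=4*c^2 - 21*c + 27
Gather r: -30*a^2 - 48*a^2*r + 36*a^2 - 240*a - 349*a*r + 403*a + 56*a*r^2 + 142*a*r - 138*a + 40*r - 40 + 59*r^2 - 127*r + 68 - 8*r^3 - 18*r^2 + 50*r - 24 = 6*a^2 + 25*a - 8*r^3 + r^2*(56*a + 41) + r*(-48*a^2 - 207*a - 37) + 4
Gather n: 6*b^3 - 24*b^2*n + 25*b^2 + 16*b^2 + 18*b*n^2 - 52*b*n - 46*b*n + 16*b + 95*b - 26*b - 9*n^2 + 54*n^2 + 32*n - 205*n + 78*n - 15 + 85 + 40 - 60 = 6*b^3 + 41*b^2 + 85*b + n^2*(18*b + 45) + n*(-24*b^2 - 98*b - 95) + 50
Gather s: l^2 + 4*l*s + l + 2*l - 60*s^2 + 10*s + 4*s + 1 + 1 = l^2 + 3*l - 60*s^2 + s*(4*l + 14) + 2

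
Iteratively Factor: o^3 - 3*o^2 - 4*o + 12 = (o - 3)*(o^2 - 4) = (o - 3)*(o + 2)*(o - 2)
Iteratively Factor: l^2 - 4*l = (l - 4)*(l)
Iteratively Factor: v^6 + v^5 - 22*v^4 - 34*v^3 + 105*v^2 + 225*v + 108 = (v + 3)*(v^5 - 2*v^4 - 16*v^3 + 14*v^2 + 63*v + 36) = (v + 1)*(v + 3)*(v^4 - 3*v^3 - 13*v^2 + 27*v + 36) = (v + 1)*(v + 3)^2*(v^3 - 6*v^2 + 5*v + 12) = (v - 4)*(v + 1)*(v + 3)^2*(v^2 - 2*v - 3) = (v - 4)*(v - 3)*(v + 1)*(v + 3)^2*(v + 1)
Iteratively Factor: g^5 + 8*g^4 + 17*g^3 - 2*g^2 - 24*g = (g - 1)*(g^4 + 9*g^3 + 26*g^2 + 24*g) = (g - 1)*(g + 4)*(g^3 + 5*g^2 + 6*g) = g*(g - 1)*(g + 4)*(g^2 + 5*g + 6) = g*(g - 1)*(g + 3)*(g + 4)*(g + 2)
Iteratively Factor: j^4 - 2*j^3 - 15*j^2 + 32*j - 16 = (j - 1)*(j^3 - j^2 - 16*j + 16) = (j - 1)*(j + 4)*(j^2 - 5*j + 4) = (j - 4)*(j - 1)*(j + 4)*(j - 1)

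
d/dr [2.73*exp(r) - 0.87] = 2.73*exp(r)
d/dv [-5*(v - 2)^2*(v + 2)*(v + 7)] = -20*v^3 - 75*v^2 + 180*v + 100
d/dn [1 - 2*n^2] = -4*n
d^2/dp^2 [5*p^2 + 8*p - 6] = 10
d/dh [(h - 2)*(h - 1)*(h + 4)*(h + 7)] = 4*h^3 + 24*h^2 - 6*h - 62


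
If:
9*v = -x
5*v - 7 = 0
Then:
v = 7/5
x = -63/5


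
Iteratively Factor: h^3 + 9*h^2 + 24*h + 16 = (h + 1)*(h^2 + 8*h + 16) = (h + 1)*(h + 4)*(h + 4)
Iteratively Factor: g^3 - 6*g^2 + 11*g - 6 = (g - 3)*(g^2 - 3*g + 2) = (g - 3)*(g - 2)*(g - 1)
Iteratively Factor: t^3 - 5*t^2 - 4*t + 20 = (t + 2)*(t^2 - 7*t + 10) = (t - 2)*(t + 2)*(t - 5)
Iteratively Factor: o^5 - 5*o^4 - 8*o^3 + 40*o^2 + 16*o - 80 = (o - 2)*(o^4 - 3*o^3 - 14*o^2 + 12*o + 40) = (o - 2)^2*(o^3 - o^2 - 16*o - 20) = (o - 2)^2*(o + 2)*(o^2 - 3*o - 10) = (o - 5)*(o - 2)^2*(o + 2)*(o + 2)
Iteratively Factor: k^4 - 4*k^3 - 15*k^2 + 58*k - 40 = (k - 5)*(k^3 + k^2 - 10*k + 8) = (k - 5)*(k - 1)*(k^2 + 2*k - 8) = (k - 5)*(k - 1)*(k + 4)*(k - 2)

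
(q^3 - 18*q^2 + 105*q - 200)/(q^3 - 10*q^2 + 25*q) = (q - 8)/q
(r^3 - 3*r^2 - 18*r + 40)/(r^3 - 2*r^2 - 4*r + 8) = (r^2 - r - 20)/(r^2 - 4)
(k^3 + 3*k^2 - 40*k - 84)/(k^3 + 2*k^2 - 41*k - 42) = (k + 2)/(k + 1)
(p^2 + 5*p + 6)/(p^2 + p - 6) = (p + 2)/(p - 2)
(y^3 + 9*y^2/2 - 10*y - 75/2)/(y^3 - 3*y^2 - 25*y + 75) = (y + 5/2)/(y - 5)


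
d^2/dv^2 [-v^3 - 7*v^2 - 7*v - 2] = -6*v - 14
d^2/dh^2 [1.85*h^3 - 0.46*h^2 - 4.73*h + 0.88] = 11.1*h - 0.92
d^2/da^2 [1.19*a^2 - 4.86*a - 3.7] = 2.38000000000000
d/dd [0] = 0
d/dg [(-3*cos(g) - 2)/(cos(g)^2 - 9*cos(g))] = (-3*sin(g) + 18*sin(g)/cos(g)^2 - 4*tan(g))/(cos(g) - 9)^2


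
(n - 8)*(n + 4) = n^2 - 4*n - 32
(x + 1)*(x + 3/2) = x^2 + 5*x/2 + 3/2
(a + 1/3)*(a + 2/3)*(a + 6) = a^3 + 7*a^2 + 56*a/9 + 4/3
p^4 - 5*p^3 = p^3*(p - 5)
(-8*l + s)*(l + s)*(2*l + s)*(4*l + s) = -64*l^4 - 104*l^3*s - 42*l^2*s^2 - l*s^3 + s^4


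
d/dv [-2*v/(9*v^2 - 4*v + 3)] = 6*(3*v^2 - 1)/(81*v^4 - 72*v^3 + 70*v^2 - 24*v + 9)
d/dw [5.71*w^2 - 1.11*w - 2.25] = 11.42*w - 1.11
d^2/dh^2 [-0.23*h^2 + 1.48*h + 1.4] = -0.460000000000000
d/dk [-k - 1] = -1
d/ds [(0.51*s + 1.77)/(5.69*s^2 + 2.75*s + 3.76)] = (2.9019*s^2 + 1.4025*s - (0.51*s + 1.77)*(11.38*s + 2.75) + 1.9176)/(5.69*s^2 + 2.75*s + 3.76)^2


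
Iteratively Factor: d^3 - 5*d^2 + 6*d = (d)*(d^2 - 5*d + 6) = d*(d - 3)*(d - 2)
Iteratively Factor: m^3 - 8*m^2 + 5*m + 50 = (m + 2)*(m^2 - 10*m + 25) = (m - 5)*(m + 2)*(m - 5)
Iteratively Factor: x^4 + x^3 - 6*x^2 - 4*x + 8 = (x - 2)*(x^3 + 3*x^2 - 4) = (x - 2)*(x + 2)*(x^2 + x - 2) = (x - 2)*(x + 2)^2*(x - 1)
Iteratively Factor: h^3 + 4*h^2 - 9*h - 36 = (h + 3)*(h^2 + h - 12) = (h + 3)*(h + 4)*(h - 3)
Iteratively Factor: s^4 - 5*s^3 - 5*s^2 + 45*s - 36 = (s + 3)*(s^3 - 8*s^2 + 19*s - 12) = (s - 1)*(s + 3)*(s^2 - 7*s + 12) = (s - 3)*(s - 1)*(s + 3)*(s - 4)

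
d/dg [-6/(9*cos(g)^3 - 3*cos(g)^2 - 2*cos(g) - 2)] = 6*(-27*cos(g)^2 + 6*cos(g) + 2)*sin(g)/(-9*cos(g)^3 + 3*cos(g)^2 + 2*cos(g) + 2)^2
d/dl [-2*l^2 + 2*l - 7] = 2 - 4*l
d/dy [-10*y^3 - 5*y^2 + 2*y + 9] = -30*y^2 - 10*y + 2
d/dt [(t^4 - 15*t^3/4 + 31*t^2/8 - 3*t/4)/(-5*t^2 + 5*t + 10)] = (-16*t^3 - 10*t^2 + 28*t - 3)/(40*(t^2 + 2*t + 1))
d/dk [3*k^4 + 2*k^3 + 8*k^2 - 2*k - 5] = 12*k^3 + 6*k^2 + 16*k - 2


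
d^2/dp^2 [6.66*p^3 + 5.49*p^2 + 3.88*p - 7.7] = 39.96*p + 10.98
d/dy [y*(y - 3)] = 2*y - 3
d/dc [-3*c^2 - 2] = -6*c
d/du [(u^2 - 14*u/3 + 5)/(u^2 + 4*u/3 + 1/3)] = 2*(27*u^2 - 42*u - 37)/(9*u^4 + 24*u^3 + 22*u^2 + 8*u + 1)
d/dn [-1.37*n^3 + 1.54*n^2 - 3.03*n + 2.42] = -4.11*n^2 + 3.08*n - 3.03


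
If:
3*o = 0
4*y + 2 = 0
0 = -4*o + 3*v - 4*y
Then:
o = 0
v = -2/3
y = -1/2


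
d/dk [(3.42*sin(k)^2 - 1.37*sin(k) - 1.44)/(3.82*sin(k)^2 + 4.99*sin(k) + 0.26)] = (22.2992*sin(k)^2 + 12.78*sin(k) + 6.8294)*cos(k)/(14.5924*sin(k)^4 + 38.1236*sin(k)^3 + 26.8865*sin(k)^2 + 2.5948*sin(k) + 0.0676)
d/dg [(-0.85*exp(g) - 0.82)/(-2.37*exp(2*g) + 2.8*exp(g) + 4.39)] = (-(0.85*exp(g) + 0.82)*(4.74*exp(g) - 2.8) + 2.0145*exp(2*g) - 2.38*exp(g) - 3.7315)*exp(g)/(-2.37*exp(2*g) + 2.8*exp(g) + 4.39)^2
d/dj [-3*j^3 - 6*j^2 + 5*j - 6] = -9*j^2 - 12*j + 5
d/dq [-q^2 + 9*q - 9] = 9 - 2*q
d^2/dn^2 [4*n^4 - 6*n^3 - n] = 12*n*(4*n - 3)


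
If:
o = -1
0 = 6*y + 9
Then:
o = -1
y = -3/2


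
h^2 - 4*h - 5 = (h - 5)*(h + 1)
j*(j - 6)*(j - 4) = j^3 - 10*j^2 + 24*j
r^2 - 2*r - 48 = (r - 8)*(r + 6)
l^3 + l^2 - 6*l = l*(l - 2)*(l + 3)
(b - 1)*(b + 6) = b^2 + 5*b - 6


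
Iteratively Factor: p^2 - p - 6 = (p + 2)*(p - 3)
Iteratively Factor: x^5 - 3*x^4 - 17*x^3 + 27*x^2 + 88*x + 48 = (x + 1)*(x^4 - 4*x^3 - 13*x^2 + 40*x + 48) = (x + 1)^2*(x^3 - 5*x^2 - 8*x + 48) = (x - 4)*(x + 1)^2*(x^2 - x - 12) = (x - 4)^2*(x + 1)^2*(x + 3)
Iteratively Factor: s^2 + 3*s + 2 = (s + 1)*(s + 2)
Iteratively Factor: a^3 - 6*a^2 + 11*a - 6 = (a - 2)*(a^2 - 4*a + 3) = (a - 2)*(a - 1)*(a - 3)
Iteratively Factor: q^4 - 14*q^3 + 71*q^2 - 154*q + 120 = (q - 5)*(q^3 - 9*q^2 + 26*q - 24) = (q - 5)*(q - 3)*(q^2 - 6*q + 8) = (q - 5)*(q - 4)*(q - 3)*(q - 2)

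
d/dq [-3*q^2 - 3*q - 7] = -6*q - 3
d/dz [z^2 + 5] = 2*z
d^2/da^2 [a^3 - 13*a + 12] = 6*a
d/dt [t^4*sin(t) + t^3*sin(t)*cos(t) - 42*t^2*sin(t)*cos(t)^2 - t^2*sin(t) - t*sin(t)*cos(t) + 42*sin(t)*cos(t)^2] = t^4*cos(t) + 4*t^3*sin(t) + t^3*cos(2*t) + 3*t^2*sin(2*t)/2 - 23*t^2*cos(t)/2 - 63*t^2*cos(3*t)/2 - 23*t*sin(t) - 21*t*sin(3*t) - t*cos(2*t) - sin(2*t)/2 + 21*cos(t)/2 + 63*cos(3*t)/2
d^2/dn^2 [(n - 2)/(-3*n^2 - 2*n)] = 2*(-9*n^3 + 54*n^2 + 36*n + 8)/(n^3*(27*n^3 + 54*n^2 + 36*n + 8))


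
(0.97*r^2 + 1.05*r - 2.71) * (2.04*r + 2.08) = 1.9788*r^3 + 4.1596*r^2 - 3.3444*r - 5.6368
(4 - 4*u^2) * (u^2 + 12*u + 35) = -4*u^4 - 48*u^3 - 136*u^2 + 48*u + 140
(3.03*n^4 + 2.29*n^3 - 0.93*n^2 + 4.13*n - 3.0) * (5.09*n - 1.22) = 15.4227*n^5 + 7.9595*n^4 - 7.5275*n^3 + 22.1563*n^2 - 20.3086*n + 3.66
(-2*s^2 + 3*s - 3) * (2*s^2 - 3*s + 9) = -4*s^4 + 12*s^3 - 33*s^2 + 36*s - 27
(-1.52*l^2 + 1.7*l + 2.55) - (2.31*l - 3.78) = -1.52*l^2 - 0.61*l + 6.33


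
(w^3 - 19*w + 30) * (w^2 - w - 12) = w^5 - w^4 - 31*w^3 + 49*w^2 + 198*w - 360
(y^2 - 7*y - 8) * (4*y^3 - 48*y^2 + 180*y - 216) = 4*y^5 - 76*y^4 + 484*y^3 - 1092*y^2 + 72*y + 1728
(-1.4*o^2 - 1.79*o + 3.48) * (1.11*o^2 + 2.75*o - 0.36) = -1.554*o^4 - 5.8369*o^3 - 0.5557*o^2 + 10.2144*o - 1.2528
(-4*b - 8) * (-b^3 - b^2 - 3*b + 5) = 4*b^4 + 12*b^3 + 20*b^2 + 4*b - 40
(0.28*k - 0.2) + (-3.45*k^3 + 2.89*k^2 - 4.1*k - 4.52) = -3.45*k^3 + 2.89*k^2 - 3.82*k - 4.72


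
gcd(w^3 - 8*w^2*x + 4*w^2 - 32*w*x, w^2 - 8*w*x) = -w^2 + 8*w*x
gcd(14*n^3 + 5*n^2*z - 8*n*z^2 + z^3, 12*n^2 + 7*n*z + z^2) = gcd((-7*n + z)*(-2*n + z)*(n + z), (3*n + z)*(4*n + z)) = 1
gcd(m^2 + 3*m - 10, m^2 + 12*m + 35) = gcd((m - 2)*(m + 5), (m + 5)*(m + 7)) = m + 5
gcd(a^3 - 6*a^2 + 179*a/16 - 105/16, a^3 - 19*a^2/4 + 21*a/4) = a^2 - 19*a/4 + 21/4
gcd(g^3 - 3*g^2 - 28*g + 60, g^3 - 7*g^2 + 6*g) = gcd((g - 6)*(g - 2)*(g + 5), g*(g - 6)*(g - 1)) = g - 6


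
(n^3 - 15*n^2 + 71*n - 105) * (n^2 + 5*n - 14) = n^5 - 10*n^4 - 18*n^3 + 460*n^2 - 1519*n + 1470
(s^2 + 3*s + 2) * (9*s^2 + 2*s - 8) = 9*s^4 + 29*s^3 + 16*s^2 - 20*s - 16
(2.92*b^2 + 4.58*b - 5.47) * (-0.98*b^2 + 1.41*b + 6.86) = -2.8616*b^4 - 0.371200000000001*b^3 + 31.8496*b^2 + 23.7061*b - 37.5242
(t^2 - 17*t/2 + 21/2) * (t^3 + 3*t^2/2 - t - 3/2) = t^5 - 7*t^4 - 13*t^3/4 + 91*t^2/4 + 9*t/4 - 63/4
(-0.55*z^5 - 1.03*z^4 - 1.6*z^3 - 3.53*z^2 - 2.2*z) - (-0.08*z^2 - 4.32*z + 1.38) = -0.55*z^5 - 1.03*z^4 - 1.6*z^3 - 3.45*z^2 + 2.12*z - 1.38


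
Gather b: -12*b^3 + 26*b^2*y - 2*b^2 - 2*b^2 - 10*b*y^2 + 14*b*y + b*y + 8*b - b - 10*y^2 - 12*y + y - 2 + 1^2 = -12*b^3 + b^2*(26*y - 4) + b*(-10*y^2 + 15*y + 7) - 10*y^2 - 11*y - 1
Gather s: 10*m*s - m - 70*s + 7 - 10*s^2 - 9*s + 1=-m - 10*s^2 + s*(10*m - 79) + 8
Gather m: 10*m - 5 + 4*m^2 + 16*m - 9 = 4*m^2 + 26*m - 14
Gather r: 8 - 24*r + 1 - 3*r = 9 - 27*r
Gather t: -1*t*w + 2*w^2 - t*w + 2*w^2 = -2*t*w + 4*w^2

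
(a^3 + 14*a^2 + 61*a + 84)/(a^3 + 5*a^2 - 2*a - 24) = (a + 7)/(a - 2)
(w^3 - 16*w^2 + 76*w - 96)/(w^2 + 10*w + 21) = (w^3 - 16*w^2 + 76*w - 96)/(w^2 + 10*w + 21)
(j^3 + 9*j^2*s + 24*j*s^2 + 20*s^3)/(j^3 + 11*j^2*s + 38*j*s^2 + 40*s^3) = (j + 2*s)/(j + 4*s)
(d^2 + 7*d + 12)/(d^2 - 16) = (d + 3)/(d - 4)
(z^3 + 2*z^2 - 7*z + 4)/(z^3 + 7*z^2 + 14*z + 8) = (z^2 - 2*z + 1)/(z^2 + 3*z + 2)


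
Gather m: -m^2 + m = -m^2 + m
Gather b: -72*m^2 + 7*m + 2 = -72*m^2 + 7*m + 2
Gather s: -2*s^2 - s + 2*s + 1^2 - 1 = -2*s^2 + s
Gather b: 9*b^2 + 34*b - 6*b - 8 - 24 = 9*b^2 + 28*b - 32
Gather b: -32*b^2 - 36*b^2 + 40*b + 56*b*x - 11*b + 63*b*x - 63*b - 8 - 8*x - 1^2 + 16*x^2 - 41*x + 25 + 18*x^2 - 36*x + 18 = -68*b^2 + b*(119*x - 34) + 34*x^2 - 85*x + 34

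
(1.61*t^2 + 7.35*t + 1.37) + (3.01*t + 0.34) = 1.61*t^2 + 10.36*t + 1.71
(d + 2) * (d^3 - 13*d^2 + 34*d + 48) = d^4 - 11*d^3 + 8*d^2 + 116*d + 96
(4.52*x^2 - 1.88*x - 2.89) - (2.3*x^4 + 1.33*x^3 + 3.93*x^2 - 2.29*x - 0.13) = -2.3*x^4 - 1.33*x^3 + 0.589999999999999*x^2 + 0.41*x - 2.76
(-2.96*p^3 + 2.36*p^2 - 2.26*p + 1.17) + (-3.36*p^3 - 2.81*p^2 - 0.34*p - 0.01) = -6.32*p^3 - 0.45*p^2 - 2.6*p + 1.16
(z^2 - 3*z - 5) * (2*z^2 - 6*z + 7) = 2*z^4 - 12*z^3 + 15*z^2 + 9*z - 35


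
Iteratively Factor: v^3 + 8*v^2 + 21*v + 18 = (v + 3)*(v^2 + 5*v + 6) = (v + 2)*(v + 3)*(v + 3)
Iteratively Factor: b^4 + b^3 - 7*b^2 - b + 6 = (b + 1)*(b^3 - 7*b + 6) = (b - 2)*(b + 1)*(b^2 + 2*b - 3) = (b - 2)*(b - 1)*(b + 1)*(b + 3)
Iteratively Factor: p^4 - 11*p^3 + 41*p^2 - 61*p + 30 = (p - 1)*(p^3 - 10*p^2 + 31*p - 30) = (p - 3)*(p - 1)*(p^2 - 7*p + 10) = (p - 3)*(p - 2)*(p - 1)*(p - 5)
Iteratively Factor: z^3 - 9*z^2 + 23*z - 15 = (z - 1)*(z^2 - 8*z + 15) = (z - 3)*(z - 1)*(z - 5)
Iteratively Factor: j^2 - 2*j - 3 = (j - 3)*(j + 1)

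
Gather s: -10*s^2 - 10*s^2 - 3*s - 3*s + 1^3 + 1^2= -20*s^2 - 6*s + 2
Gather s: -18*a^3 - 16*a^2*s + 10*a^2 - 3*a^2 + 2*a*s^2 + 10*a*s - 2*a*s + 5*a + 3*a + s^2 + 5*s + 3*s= -18*a^3 + 7*a^2 + 8*a + s^2*(2*a + 1) + s*(-16*a^2 + 8*a + 8)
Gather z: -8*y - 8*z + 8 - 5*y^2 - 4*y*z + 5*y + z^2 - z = -5*y^2 - 3*y + z^2 + z*(-4*y - 9) + 8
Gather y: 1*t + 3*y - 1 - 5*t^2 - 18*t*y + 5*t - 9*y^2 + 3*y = -5*t^2 + 6*t - 9*y^2 + y*(6 - 18*t) - 1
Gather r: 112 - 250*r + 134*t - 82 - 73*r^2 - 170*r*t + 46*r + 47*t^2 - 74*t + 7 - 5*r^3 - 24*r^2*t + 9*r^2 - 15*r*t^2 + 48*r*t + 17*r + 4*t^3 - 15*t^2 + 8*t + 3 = -5*r^3 + r^2*(-24*t - 64) + r*(-15*t^2 - 122*t - 187) + 4*t^3 + 32*t^2 + 68*t + 40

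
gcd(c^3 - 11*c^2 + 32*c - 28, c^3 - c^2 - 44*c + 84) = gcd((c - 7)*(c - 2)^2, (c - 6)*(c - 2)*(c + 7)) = c - 2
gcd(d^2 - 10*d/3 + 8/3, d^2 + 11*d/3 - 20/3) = d - 4/3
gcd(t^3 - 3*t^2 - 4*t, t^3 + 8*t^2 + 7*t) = t^2 + t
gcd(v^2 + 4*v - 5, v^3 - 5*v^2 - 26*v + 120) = v + 5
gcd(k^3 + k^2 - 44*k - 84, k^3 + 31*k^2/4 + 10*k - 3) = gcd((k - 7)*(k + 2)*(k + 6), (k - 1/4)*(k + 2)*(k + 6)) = k^2 + 8*k + 12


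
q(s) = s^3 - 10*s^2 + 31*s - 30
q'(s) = 3*s^2 - 20*s + 31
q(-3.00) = -240.00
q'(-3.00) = 118.00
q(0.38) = -19.61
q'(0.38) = 23.83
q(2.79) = 0.37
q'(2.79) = -1.45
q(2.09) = 0.24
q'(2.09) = 2.30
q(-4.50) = -463.12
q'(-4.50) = 181.75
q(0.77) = -11.60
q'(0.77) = 17.38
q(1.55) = -2.25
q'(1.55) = 7.21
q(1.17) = -5.82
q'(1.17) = 11.71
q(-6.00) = -792.00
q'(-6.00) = 259.00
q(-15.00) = -6120.00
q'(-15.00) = 1006.00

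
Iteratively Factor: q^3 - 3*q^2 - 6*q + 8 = (q - 4)*(q^2 + q - 2) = (q - 4)*(q - 1)*(q + 2)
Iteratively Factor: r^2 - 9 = (r - 3)*(r + 3)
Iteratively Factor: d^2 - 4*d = (d - 4)*(d)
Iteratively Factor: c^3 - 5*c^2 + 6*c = (c)*(c^2 - 5*c + 6) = c*(c - 3)*(c - 2)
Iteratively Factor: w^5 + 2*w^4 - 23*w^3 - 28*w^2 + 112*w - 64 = (w + 4)*(w^4 - 2*w^3 - 15*w^2 + 32*w - 16) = (w - 4)*(w + 4)*(w^3 + 2*w^2 - 7*w + 4) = (w - 4)*(w + 4)^2*(w^2 - 2*w + 1) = (w - 4)*(w - 1)*(w + 4)^2*(w - 1)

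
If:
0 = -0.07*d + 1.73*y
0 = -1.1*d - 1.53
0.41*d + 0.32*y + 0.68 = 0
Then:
No Solution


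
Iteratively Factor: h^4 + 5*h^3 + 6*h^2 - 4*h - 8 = (h + 2)*(h^3 + 3*h^2 - 4) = (h - 1)*(h + 2)*(h^2 + 4*h + 4) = (h - 1)*(h + 2)^2*(h + 2)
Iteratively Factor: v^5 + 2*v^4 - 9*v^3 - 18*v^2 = (v + 2)*(v^4 - 9*v^2) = (v + 2)*(v + 3)*(v^3 - 3*v^2) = v*(v + 2)*(v + 3)*(v^2 - 3*v) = v^2*(v + 2)*(v + 3)*(v - 3)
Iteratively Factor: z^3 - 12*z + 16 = (z + 4)*(z^2 - 4*z + 4) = (z - 2)*(z + 4)*(z - 2)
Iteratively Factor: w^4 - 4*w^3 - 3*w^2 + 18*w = (w + 2)*(w^3 - 6*w^2 + 9*w) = w*(w + 2)*(w^2 - 6*w + 9) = w*(w - 3)*(w + 2)*(w - 3)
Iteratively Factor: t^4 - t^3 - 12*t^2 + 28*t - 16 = (t - 2)*(t^3 + t^2 - 10*t + 8) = (t - 2)^2*(t^2 + 3*t - 4) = (t - 2)^2*(t + 4)*(t - 1)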